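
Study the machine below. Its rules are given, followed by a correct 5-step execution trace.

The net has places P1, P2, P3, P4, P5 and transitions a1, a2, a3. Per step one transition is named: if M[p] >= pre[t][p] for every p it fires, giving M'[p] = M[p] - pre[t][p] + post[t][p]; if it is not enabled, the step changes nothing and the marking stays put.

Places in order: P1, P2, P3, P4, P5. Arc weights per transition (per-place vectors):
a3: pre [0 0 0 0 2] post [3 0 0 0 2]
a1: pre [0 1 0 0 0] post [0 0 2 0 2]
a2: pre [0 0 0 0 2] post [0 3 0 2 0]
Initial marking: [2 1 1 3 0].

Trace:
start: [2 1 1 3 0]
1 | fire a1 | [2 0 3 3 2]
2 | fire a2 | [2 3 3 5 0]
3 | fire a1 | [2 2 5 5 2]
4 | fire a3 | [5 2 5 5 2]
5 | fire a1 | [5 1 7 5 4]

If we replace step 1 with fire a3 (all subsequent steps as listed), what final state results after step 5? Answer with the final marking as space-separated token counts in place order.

(re-executing from step 1 with the substitution; state before step 1: [2 1 1 3 0])
1 | fire a3 | [2 1 1 3 0]
2 | fire a2 | [2 1 1 3 0]
3 | fire a1 | [2 0 3 3 2]
4 | fire a3 | [5 0 3 3 2]
5 | fire a1 | [5 0 3 3 2]

5 0 3 3 2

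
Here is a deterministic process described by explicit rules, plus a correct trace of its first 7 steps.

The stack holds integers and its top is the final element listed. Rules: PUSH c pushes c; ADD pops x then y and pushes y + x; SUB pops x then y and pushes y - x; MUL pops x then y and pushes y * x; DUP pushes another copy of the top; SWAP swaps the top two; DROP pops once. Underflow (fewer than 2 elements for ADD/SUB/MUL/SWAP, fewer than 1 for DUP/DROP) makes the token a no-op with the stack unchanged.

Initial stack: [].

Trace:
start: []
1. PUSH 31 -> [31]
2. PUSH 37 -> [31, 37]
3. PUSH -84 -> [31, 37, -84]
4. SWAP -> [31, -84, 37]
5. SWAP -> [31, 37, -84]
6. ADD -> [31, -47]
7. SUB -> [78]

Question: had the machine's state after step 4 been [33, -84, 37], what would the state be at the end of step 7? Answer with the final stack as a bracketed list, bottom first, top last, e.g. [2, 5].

[80]

state after step 4 := [33, -84, 37]
5. SWAP -> [33, 37, -84]
6. ADD -> [33, -47]
7. SUB -> [80]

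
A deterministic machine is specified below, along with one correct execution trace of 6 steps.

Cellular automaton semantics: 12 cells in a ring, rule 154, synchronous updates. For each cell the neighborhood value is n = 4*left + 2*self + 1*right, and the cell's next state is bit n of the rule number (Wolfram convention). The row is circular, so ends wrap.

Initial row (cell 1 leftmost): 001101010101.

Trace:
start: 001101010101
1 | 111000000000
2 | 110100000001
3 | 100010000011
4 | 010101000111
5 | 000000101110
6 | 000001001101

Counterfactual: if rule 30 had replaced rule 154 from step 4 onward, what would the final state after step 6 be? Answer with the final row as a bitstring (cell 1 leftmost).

(re-executing steps 4..6 under rule 30; state before step 4: 100010000011)
4 | 010111000110
5 | 110100101101
6 | 000111101001

000111101001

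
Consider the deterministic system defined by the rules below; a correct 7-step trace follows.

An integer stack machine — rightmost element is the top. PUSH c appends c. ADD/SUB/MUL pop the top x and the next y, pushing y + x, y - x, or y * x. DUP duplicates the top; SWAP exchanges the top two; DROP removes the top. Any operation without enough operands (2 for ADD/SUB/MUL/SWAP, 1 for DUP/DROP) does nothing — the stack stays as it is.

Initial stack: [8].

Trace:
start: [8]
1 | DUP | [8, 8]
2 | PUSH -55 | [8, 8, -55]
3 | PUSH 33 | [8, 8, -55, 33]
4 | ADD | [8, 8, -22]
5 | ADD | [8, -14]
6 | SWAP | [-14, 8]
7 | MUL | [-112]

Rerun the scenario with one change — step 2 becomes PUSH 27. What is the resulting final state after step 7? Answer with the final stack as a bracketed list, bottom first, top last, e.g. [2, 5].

(re-executing from step 2 with the substitution; state before step 2: [8, 8])
2 | PUSH 27 | [8, 8, 27]
3 | PUSH 33 | [8, 8, 27, 33]
4 | ADD | [8, 8, 60]
5 | ADD | [8, 68]
6 | SWAP | [68, 8]
7 | MUL | [544]

[544]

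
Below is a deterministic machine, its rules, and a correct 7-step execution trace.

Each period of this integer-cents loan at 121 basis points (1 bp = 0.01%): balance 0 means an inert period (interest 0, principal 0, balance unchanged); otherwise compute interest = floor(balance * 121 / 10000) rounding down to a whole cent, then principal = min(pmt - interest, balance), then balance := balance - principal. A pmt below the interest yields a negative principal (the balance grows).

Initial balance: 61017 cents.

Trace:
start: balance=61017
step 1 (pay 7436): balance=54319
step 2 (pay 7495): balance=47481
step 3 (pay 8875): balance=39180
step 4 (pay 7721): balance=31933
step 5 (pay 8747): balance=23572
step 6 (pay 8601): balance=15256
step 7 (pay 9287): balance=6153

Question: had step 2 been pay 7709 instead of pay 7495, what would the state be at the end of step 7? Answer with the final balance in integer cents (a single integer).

5924

(re-executing from step 2 with the substitution; state before step 2: balance=54319)
step 2 (pay 7709): balance=47267
step 3 (pay 8875): balance=38963
step 4 (pay 7721): balance=31713
step 5 (pay 8747): balance=23349
step 6 (pay 8601): balance=15030
step 7 (pay 9287): balance=5924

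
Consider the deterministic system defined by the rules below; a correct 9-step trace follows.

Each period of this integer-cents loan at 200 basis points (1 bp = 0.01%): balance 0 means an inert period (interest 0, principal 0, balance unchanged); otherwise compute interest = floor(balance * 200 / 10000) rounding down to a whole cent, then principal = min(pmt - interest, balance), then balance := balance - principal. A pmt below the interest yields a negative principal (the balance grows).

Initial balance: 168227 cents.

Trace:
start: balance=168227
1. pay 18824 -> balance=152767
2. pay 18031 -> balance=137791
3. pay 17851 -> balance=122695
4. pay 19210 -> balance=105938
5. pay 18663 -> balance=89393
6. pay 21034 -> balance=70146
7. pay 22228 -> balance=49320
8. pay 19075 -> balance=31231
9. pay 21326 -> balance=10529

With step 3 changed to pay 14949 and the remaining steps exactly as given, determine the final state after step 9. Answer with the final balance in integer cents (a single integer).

13798

(re-executing from step 3 with the substitution; state before step 3: balance=137791)
3. pay 14949 -> balance=125597
4. pay 19210 -> balance=108898
5. pay 18663 -> balance=92412
6. pay 21034 -> balance=73226
7. pay 22228 -> balance=52462
8. pay 19075 -> balance=34436
9. pay 21326 -> balance=13798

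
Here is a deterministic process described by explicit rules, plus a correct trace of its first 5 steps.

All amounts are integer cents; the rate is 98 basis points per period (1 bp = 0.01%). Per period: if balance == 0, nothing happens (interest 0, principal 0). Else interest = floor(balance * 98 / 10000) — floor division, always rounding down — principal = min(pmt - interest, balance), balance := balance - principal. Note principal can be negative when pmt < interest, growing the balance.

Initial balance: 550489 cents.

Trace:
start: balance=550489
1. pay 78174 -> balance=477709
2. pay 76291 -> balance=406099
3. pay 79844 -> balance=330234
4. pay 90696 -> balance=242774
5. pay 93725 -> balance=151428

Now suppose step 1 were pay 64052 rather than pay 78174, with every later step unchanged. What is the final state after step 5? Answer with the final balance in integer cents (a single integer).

(re-executing from step 1 with the substitution; state before step 1: balance=550489)
1. pay 64052 -> balance=491831
2. pay 76291 -> balance=420359
3. pay 79844 -> balance=344634
4. pay 90696 -> balance=257315
5. pay 93725 -> balance=166111

166111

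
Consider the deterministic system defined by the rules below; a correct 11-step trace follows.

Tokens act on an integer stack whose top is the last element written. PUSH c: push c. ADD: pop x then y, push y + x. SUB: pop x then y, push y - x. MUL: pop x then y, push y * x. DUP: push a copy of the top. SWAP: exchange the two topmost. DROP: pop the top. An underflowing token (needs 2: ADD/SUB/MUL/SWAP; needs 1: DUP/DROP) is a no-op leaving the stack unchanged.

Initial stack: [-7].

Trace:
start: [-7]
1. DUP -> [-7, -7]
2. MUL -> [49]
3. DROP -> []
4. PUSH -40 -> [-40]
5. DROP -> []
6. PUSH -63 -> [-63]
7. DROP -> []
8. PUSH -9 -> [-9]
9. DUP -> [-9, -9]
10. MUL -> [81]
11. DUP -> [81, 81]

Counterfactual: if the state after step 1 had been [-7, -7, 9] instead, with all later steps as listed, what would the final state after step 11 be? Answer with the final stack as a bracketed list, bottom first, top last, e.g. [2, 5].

[-7, 81, 81]

state after step 1 := [-7, -7, 9]
2. MUL -> [-7, -63]
3. DROP -> [-7]
4. PUSH -40 -> [-7, -40]
5. DROP -> [-7]
6. PUSH -63 -> [-7, -63]
7. DROP -> [-7]
8. PUSH -9 -> [-7, -9]
9. DUP -> [-7, -9, -9]
10. MUL -> [-7, 81]
11. DUP -> [-7, 81, 81]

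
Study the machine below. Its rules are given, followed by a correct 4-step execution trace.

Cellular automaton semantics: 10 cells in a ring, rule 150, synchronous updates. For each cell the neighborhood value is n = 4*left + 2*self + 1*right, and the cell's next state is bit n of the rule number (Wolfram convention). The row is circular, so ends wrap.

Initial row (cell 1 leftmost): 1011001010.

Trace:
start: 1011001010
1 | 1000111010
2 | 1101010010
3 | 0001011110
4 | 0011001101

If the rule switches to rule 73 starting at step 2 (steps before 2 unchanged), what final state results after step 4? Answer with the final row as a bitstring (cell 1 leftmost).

(re-executing steps 2..4 under rule 73; state before step 2: 1000111010)
2 | 0010101000
3 | 1000000011
4 | 1011111010

1011111010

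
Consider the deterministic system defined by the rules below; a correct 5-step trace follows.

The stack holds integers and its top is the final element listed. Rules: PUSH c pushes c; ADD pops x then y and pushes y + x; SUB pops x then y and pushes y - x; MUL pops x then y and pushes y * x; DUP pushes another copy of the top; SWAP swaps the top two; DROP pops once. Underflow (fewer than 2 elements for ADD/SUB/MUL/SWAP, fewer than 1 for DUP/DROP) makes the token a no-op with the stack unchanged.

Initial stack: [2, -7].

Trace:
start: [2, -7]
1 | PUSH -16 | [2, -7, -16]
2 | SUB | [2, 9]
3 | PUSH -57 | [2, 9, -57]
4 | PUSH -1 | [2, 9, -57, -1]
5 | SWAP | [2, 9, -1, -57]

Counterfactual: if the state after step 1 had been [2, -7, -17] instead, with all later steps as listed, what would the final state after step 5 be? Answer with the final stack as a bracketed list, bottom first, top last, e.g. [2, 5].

[2, 10, -1, -57]

state after step 1 := [2, -7, -17]
2 | SUB | [2, 10]
3 | PUSH -57 | [2, 10, -57]
4 | PUSH -1 | [2, 10, -57, -1]
5 | SWAP | [2, 10, -1, -57]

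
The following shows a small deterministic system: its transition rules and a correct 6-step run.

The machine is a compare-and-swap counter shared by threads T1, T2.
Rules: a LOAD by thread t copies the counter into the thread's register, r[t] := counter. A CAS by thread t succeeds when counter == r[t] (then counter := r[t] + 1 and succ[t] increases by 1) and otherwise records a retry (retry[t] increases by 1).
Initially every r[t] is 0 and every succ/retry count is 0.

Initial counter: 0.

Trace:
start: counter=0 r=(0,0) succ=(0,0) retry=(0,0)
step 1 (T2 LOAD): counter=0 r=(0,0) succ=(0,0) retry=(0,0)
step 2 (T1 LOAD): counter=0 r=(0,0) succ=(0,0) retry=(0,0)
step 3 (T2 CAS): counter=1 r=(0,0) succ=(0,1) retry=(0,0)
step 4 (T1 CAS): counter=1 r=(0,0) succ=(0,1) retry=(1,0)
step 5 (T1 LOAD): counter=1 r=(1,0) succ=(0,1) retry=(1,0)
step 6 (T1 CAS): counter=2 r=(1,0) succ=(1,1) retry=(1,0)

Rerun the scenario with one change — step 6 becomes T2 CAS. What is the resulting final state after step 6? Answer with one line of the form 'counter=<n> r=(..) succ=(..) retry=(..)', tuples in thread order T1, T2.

(re-executing from step 6 with the substitution; state before step 6: counter=1 r=(1,0) succ=(0,1) retry=(1,0))
step 6 (T2 CAS): counter=1 r=(1,0) succ=(0,1) retry=(1,1)

counter=1 r=(1,0) succ=(0,1) retry=(1,1)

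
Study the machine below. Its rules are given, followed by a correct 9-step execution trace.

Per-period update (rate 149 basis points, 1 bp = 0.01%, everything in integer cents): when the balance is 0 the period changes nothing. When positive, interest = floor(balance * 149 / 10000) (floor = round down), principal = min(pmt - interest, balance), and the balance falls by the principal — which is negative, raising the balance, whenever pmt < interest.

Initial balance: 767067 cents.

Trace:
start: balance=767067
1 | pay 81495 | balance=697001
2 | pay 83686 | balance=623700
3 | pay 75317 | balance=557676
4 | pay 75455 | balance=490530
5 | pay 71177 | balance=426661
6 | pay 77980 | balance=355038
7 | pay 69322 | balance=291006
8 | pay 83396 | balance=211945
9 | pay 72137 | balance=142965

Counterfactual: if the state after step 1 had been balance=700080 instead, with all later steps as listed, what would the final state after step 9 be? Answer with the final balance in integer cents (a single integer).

146430

state after step 1 := balance=700080
2 | pay 83686 | balance=626825
3 | pay 75317 | balance=560847
4 | pay 75455 | balance=493748
5 | pay 71177 | balance=429927
6 | pay 77980 | balance=358352
7 | pay 69322 | balance=294369
8 | pay 83396 | balance=215359
9 | pay 72137 | balance=146430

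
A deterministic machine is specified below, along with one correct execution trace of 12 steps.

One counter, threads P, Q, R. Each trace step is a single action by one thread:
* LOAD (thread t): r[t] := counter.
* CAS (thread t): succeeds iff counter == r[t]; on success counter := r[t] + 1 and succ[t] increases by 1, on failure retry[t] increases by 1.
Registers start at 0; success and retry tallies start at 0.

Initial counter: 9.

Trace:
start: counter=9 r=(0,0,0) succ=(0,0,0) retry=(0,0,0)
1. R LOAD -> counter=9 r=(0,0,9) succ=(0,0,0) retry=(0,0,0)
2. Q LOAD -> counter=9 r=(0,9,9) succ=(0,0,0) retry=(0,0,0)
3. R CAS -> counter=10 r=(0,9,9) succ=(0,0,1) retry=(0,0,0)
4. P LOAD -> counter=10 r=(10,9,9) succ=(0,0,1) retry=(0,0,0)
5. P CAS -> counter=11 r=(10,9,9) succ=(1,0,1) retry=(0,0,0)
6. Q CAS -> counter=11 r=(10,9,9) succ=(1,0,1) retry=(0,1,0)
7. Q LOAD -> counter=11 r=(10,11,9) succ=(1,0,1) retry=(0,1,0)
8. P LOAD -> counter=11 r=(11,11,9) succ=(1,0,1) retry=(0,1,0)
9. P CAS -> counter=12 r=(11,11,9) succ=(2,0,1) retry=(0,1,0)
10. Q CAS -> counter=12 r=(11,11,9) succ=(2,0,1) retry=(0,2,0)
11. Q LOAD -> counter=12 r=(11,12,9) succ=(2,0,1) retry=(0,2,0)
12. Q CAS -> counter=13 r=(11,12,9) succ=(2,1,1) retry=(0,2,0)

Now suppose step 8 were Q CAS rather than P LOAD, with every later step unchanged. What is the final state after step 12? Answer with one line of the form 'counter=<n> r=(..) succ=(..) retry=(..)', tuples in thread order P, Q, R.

(re-executing from step 8 with the substitution; state before step 8: counter=11 r=(10,11,9) succ=(1,0,1) retry=(0,1,0))
8. Q CAS -> counter=12 r=(10,11,9) succ=(1,1,1) retry=(0,1,0)
9. P CAS -> counter=12 r=(10,11,9) succ=(1,1,1) retry=(1,1,0)
10. Q CAS -> counter=12 r=(10,11,9) succ=(1,1,1) retry=(1,2,0)
11. Q LOAD -> counter=12 r=(10,12,9) succ=(1,1,1) retry=(1,2,0)
12. Q CAS -> counter=13 r=(10,12,9) succ=(1,2,1) retry=(1,2,0)

counter=13 r=(10,12,9) succ=(1,2,1) retry=(1,2,0)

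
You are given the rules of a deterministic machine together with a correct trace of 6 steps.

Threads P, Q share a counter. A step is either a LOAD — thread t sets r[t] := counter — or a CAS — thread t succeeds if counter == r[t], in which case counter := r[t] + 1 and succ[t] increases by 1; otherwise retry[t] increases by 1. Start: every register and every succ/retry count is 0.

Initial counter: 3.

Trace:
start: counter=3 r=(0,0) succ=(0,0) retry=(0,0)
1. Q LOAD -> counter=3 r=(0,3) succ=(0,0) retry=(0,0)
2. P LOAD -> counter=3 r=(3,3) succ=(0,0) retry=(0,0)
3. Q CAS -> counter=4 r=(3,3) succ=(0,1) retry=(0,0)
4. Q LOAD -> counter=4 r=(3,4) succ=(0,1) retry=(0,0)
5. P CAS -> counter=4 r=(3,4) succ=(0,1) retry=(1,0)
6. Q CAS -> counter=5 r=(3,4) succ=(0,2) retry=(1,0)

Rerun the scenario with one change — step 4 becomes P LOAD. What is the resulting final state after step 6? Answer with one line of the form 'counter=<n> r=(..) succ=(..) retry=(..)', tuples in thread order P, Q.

counter=5 r=(4,3) succ=(1,1) retry=(0,1)

(re-executing from step 4 with the substitution; state before step 4: counter=4 r=(3,3) succ=(0,1) retry=(0,0))
4. P LOAD -> counter=4 r=(4,3) succ=(0,1) retry=(0,0)
5. P CAS -> counter=5 r=(4,3) succ=(1,1) retry=(0,0)
6. Q CAS -> counter=5 r=(4,3) succ=(1,1) retry=(0,1)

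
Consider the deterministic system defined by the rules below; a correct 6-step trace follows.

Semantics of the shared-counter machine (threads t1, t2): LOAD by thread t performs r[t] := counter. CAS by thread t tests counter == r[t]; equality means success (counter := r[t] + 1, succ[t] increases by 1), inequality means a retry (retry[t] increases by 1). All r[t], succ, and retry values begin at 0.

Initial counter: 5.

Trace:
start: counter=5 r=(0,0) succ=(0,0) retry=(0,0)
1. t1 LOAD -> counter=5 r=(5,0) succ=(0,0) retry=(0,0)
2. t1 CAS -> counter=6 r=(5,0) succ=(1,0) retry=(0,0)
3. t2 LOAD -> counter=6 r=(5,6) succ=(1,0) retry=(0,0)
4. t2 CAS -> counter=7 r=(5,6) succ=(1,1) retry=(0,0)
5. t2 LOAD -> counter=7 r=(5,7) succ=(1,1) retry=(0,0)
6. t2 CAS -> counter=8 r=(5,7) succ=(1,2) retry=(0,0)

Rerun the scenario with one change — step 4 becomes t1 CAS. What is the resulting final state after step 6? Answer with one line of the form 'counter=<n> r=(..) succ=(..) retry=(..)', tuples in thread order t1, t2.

(re-executing from step 4 with the substitution; state before step 4: counter=6 r=(5,6) succ=(1,0) retry=(0,0))
4. t1 CAS -> counter=6 r=(5,6) succ=(1,0) retry=(1,0)
5. t2 LOAD -> counter=6 r=(5,6) succ=(1,0) retry=(1,0)
6. t2 CAS -> counter=7 r=(5,6) succ=(1,1) retry=(1,0)

counter=7 r=(5,6) succ=(1,1) retry=(1,0)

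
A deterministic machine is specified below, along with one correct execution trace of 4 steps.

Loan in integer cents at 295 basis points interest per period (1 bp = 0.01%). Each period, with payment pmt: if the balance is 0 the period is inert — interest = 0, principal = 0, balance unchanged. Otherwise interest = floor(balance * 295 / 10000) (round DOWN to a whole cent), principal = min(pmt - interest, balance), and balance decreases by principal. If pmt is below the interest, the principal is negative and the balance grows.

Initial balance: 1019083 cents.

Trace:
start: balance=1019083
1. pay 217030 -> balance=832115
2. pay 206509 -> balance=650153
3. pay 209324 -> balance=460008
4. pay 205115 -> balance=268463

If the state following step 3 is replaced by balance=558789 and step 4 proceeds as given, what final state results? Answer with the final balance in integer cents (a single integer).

370158

state after step 3 := balance=558789
4. pay 205115 -> balance=370158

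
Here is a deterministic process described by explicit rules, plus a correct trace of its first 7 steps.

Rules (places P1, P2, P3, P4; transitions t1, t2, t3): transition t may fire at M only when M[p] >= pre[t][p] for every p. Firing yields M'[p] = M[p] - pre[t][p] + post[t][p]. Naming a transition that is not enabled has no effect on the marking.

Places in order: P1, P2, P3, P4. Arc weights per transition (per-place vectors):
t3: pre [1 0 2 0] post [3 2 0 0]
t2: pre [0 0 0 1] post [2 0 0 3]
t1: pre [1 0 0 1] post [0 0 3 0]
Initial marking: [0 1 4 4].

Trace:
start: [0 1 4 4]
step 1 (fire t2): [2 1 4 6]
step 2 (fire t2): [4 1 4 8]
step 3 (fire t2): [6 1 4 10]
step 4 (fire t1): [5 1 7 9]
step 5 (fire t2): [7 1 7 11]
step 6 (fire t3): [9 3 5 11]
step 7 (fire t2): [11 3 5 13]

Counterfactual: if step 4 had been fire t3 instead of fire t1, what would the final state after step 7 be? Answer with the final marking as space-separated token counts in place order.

(re-executing from step 4 with the substitution; state before step 4: [6 1 4 10])
step 4 (fire t3): [8 3 2 10]
step 5 (fire t2): [10 3 2 12]
step 6 (fire t3): [12 5 0 12]
step 7 (fire t2): [14 5 0 14]

14 5 0 14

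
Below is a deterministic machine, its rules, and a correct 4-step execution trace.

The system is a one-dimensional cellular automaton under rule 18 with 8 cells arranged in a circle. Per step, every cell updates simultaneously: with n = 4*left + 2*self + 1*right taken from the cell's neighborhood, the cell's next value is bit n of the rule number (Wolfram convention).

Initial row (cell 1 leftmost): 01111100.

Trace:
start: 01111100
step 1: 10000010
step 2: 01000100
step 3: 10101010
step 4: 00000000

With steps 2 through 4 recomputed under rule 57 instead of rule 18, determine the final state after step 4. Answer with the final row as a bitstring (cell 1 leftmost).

(re-executing steps 2..4 under rule 57; state before step 2: 10000010)
step 2: 01111001
step 3: 11000100
step 4: 10110010

10110010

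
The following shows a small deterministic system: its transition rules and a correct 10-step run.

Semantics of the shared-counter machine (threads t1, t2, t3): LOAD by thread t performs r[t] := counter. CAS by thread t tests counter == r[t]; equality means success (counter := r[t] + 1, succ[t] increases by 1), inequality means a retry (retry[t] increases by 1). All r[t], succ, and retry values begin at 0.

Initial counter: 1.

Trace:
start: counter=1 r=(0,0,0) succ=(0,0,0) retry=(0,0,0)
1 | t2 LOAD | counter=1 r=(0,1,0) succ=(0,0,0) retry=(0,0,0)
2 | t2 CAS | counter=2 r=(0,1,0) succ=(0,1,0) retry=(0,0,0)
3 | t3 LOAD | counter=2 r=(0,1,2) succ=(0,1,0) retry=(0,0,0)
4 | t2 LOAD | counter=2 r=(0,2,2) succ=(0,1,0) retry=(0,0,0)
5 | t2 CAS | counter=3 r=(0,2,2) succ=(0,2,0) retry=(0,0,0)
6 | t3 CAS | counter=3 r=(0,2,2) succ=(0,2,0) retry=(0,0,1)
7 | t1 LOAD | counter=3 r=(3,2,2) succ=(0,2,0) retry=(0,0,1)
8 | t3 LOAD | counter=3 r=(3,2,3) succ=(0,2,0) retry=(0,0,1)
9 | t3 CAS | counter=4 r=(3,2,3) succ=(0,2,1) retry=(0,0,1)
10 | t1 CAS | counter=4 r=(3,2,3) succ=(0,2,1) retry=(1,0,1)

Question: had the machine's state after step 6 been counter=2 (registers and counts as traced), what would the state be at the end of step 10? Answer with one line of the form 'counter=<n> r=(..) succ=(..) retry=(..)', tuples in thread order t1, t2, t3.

state after step 6 := counter=2 r=(0,2,2) succ=(0,2,0) retry=(0,0,1)
7 | t1 LOAD | counter=2 r=(2,2,2) succ=(0,2,0) retry=(0,0,1)
8 | t3 LOAD | counter=2 r=(2,2,2) succ=(0,2,0) retry=(0,0,1)
9 | t3 CAS | counter=3 r=(2,2,2) succ=(0,2,1) retry=(0,0,1)
10 | t1 CAS | counter=3 r=(2,2,2) succ=(0,2,1) retry=(1,0,1)

counter=3 r=(2,2,2) succ=(0,2,1) retry=(1,0,1)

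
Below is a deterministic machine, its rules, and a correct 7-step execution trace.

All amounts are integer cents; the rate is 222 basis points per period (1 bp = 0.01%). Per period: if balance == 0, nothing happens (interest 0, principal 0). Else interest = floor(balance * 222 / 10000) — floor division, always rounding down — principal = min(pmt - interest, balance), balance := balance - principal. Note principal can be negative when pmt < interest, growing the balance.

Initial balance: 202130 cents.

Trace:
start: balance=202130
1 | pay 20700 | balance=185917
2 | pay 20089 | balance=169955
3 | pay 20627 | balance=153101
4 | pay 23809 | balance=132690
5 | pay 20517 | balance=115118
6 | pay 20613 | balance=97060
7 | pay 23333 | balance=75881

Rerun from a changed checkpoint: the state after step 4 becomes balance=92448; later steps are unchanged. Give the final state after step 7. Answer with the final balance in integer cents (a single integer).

state after step 4 := balance=92448
5 | pay 20517 | balance=73983
6 | pay 20613 | balance=55012
7 | pay 23333 | balance=32900

32900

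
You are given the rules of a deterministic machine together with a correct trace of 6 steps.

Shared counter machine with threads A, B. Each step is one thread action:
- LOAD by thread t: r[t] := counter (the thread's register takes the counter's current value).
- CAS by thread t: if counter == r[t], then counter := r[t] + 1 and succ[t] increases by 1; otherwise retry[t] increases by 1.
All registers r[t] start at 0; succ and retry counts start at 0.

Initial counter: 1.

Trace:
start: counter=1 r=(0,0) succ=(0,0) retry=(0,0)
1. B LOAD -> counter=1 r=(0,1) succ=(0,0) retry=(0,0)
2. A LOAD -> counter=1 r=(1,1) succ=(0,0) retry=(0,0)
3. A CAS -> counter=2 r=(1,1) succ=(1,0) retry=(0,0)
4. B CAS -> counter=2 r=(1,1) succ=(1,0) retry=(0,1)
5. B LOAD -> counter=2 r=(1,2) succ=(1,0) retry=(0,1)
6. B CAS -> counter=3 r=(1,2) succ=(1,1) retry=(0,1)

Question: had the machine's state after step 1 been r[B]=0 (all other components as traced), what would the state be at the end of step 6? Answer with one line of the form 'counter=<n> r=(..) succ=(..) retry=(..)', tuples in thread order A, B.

state after step 1 := counter=1 r=(0,0) succ=(0,0) retry=(0,0)
2. A LOAD -> counter=1 r=(1,0) succ=(0,0) retry=(0,0)
3. A CAS -> counter=2 r=(1,0) succ=(1,0) retry=(0,0)
4. B CAS -> counter=2 r=(1,0) succ=(1,0) retry=(0,1)
5. B LOAD -> counter=2 r=(1,2) succ=(1,0) retry=(0,1)
6. B CAS -> counter=3 r=(1,2) succ=(1,1) retry=(0,1)

counter=3 r=(1,2) succ=(1,1) retry=(0,1)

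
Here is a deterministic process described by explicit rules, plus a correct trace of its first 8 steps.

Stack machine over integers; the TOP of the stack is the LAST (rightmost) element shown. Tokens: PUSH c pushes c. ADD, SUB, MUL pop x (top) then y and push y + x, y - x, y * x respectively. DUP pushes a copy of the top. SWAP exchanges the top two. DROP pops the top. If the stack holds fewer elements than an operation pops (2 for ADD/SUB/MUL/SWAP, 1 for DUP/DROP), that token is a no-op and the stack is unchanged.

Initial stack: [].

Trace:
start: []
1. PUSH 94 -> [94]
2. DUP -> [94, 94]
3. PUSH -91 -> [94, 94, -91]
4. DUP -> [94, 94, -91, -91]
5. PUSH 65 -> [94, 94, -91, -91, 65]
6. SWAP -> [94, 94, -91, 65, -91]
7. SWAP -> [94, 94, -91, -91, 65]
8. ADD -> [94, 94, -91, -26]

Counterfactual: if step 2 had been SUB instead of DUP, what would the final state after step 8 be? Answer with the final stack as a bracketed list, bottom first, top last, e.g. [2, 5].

(re-executing from step 2 with the substitution; state before step 2: [94])
2. SUB -> [94]
3. PUSH -91 -> [94, -91]
4. DUP -> [94, -91, -91]
5. PUSH 65 -> [94, -91, -91, 65]
6. SWAP -> [94, -91, 65, -91]
7. SWAP -> [94, -91, -91, 65]
8. ADD -> [94, -91, -26]

[94, -91, -26]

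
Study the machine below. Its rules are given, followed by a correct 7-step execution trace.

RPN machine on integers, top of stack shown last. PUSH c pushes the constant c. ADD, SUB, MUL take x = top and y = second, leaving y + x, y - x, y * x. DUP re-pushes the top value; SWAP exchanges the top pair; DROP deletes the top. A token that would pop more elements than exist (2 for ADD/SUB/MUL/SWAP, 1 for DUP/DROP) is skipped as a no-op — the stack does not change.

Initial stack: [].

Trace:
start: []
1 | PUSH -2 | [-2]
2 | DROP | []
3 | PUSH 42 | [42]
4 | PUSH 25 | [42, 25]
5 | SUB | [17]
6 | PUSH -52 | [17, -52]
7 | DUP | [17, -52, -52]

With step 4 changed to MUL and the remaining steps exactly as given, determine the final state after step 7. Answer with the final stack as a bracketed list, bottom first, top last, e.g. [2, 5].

[42, -52, -52]

(re-executing from step 4 with the substitution; state before step 4: [42])
4 | MUL | [42]
5 | SUB | [42]
6 | PUSH -52 | [42, -52]
7 | DUP | [42, -52, -52]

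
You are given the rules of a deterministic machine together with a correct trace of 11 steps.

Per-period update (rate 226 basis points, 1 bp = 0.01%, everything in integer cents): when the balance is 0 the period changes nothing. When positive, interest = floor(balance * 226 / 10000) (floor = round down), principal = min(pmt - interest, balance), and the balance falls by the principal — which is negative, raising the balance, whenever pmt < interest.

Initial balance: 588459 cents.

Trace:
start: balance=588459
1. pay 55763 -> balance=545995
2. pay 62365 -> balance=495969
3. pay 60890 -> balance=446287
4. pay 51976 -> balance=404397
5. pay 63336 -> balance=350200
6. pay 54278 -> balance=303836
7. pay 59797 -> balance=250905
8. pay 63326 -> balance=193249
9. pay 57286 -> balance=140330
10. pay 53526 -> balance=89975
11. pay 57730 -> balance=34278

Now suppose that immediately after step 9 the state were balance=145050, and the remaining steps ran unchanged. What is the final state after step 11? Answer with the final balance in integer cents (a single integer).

state after step 9 := balance=145050
10. pay 53526 -> balance=94802
11. pay 57730 -> balance=39214

39214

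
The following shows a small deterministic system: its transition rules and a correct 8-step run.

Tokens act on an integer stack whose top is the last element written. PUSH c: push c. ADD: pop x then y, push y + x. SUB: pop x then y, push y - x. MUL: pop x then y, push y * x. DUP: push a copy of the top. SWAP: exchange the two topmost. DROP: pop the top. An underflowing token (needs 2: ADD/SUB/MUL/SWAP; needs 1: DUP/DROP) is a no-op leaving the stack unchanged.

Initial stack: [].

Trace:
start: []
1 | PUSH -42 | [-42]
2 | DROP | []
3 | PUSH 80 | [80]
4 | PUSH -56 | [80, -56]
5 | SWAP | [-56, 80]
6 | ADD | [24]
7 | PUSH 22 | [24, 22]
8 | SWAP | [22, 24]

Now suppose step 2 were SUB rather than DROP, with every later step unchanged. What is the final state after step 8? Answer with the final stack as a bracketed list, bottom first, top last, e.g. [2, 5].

(re-executing from step 2 with the substitution; state before step 2: [-42])
2 | SUB | [-42]
3 | PUSH 80 | [-42, 80]
4 | PUSH -56 | [-42, 80, -56]
5 | SWAP | [-42, -56, 80]
6 | ADD | [-42, 24]
7 | PUSH 22 | [-42, 24, 22]
8 | SWAP | [-42, 22, 24]

[-42, 22, 24]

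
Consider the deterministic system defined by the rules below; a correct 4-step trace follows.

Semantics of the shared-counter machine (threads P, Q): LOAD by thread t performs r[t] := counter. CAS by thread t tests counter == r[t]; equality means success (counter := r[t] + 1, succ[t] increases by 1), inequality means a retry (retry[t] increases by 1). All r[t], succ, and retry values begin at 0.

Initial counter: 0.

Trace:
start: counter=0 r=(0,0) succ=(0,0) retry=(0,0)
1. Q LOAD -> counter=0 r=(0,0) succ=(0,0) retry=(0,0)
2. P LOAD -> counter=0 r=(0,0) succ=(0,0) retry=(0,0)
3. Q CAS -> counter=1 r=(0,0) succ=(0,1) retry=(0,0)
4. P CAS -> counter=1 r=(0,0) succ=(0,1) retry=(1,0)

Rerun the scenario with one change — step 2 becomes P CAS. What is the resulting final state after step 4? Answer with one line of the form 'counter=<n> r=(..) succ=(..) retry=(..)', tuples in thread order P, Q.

counter=1 r=(0,0) succ=(1,0) retry=(1,1)

(re-executing from step 2 with the substitution; state before step 2: counter=0 r=(0,0) succ=(0,0) retry=(0,0))
2. P CAS -> counter=1 r=(0,0) succ=(1,0) retry=(0,0)
3. Q CAS -> counter=1 r=(0,0) succ=(1,0) retry=(0,1)
4. P CAS -> counter=1 r=(0,0) succ=(1,0) retry=(1,1)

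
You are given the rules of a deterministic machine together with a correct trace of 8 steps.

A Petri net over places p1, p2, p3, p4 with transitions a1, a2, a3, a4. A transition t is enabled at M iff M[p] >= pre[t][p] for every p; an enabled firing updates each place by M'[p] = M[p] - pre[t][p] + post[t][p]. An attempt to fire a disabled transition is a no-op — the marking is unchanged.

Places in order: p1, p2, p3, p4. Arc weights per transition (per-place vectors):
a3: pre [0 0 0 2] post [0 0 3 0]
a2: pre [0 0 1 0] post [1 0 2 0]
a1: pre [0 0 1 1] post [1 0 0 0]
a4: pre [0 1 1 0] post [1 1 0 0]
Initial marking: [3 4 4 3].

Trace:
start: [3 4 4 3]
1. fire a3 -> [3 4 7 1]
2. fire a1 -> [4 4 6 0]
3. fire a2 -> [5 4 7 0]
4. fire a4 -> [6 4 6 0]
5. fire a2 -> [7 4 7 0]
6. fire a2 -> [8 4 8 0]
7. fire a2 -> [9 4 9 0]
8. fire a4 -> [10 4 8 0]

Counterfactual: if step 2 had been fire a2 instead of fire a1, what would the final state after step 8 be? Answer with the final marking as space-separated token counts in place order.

10 4 10 1

(re-executing from step 2 with the substitution; state before step 2: [3 4 7 1])
2. fire a2 -> [4 4 8 1]
3. fire a2 -> [5 4 9 1]
4. fire a4 -> [6 4 8 1]
5. fire a2 -> [7 4 9 1]
6. fire a2 -> [8 4 10 1]
7. fire a2 -> [9 4 11 1]
8. fire a4 -> [10 4 10 1]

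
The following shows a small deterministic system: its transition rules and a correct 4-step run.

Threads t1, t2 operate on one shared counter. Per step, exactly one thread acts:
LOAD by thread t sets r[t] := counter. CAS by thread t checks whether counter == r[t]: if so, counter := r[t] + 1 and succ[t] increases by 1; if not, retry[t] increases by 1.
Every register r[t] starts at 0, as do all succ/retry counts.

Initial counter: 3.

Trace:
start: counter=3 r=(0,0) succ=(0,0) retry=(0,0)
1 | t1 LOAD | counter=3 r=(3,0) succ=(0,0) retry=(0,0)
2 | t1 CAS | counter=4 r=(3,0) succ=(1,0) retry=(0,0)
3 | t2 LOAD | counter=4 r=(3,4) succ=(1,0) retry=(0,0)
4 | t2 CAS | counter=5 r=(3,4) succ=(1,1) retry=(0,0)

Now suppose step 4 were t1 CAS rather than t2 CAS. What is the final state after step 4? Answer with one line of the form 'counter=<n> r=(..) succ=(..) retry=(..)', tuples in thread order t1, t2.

counter=4 r=(3,4) succ=(1,0) retry=(1,0)

(re-executing from step 4 with the substitution; state before step 4: counter=4 r=(3,4) succ=(1,0) retry=(0,0))
4 | t1 CAS | counter=4 r=(3,4) succ=(1,0) retry=(1,0)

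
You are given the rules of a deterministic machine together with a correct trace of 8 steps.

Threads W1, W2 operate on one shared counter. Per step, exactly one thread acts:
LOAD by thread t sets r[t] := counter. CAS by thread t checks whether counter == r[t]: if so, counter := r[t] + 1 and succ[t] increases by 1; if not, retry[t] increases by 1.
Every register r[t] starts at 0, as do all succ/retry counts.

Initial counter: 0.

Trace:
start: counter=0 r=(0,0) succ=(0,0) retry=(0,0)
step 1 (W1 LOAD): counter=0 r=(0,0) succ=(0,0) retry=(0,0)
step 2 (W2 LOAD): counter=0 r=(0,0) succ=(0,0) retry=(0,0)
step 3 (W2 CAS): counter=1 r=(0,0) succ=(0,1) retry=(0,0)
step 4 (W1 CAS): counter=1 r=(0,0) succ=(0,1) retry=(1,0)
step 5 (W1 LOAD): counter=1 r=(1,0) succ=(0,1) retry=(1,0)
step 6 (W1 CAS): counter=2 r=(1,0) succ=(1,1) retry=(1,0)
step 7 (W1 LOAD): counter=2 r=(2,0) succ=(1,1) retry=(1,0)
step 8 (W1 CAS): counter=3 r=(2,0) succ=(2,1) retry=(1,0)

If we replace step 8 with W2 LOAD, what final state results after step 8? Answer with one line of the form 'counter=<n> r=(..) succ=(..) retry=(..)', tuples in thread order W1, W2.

counter=2 r=(2,2) succ=(1,1) retry=(1,0)

(re-executing from step 8 with the substitution; state before step 8: counter=2 r=(2,0) succ=(1,1) retry=(1,0))
step 8 (W2 LOAD): counter=2 r=(2,2) succ=(1,1) retry=(1,0)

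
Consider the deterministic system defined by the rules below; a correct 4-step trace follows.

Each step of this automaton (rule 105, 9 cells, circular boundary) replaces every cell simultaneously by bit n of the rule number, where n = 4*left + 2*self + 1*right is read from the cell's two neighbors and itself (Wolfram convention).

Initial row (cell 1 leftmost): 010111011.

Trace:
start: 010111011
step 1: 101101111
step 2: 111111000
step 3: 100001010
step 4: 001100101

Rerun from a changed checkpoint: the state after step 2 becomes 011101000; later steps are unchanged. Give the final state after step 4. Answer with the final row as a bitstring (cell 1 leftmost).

state after step 2 := 011101000
step 3: 010110011
step 4: 101110011

101110011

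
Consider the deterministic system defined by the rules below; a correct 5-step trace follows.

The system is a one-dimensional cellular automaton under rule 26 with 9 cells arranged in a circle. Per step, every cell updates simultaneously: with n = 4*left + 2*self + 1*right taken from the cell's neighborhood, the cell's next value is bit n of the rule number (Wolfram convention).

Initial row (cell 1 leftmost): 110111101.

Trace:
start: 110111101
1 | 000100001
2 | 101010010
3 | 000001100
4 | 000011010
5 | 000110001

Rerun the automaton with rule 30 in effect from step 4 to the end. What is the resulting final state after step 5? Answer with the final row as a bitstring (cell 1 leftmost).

(re-executing steps 4..5 under rule 30; state before step 4: 000001100)
4 | 000011010
5 | 000110011

000110011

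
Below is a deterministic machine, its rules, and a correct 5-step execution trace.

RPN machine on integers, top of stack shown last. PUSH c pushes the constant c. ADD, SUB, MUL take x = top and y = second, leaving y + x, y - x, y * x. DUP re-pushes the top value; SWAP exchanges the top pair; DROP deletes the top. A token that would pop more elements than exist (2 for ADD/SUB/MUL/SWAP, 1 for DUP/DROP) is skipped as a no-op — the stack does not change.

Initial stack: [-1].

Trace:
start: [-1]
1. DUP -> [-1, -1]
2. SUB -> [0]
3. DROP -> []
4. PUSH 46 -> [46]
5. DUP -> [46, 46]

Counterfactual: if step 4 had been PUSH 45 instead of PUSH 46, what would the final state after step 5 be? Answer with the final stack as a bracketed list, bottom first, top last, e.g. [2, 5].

[45, 45]

(re-executing from step 4 with the substitution; state before step 4: [])
4. PUSH 45 -> [45]
5. DUP -> [45, 45]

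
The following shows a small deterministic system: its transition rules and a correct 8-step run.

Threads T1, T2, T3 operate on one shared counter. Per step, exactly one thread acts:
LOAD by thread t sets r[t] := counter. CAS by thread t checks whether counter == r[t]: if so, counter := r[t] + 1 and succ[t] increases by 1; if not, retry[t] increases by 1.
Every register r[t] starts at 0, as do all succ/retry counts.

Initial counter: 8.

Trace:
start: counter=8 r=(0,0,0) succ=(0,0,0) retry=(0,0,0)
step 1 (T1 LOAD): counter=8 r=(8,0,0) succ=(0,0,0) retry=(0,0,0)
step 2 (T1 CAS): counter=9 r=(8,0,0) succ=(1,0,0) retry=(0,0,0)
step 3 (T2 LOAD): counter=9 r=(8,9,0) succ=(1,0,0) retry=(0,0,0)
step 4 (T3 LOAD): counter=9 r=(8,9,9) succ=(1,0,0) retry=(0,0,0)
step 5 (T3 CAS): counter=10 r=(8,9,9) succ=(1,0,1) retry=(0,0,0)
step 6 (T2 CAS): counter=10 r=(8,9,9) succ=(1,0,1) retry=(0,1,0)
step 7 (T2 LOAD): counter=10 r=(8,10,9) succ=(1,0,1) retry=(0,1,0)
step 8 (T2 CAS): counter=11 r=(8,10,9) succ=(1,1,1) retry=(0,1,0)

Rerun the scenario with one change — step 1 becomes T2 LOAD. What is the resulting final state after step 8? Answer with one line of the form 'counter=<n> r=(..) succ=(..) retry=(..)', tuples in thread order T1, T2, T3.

(re-executing from step 1 with the substitution; state before step 1: counter=8 r=(0,0,0) succ=(0,0,0) retry=(0,0,0))
step 1 (T2 LOAD): counter=8 r=(0,8,0) succ=(0,0,0) retry=(0,0,0)
step 2 (T1 CAS): counter=8 r=(0,8,0) succ=(0,0,0) retry=(1,0,0)
step 3 (T2 LOAD): counter=8 r=(0,8,0) succ=(0,0,0) retry=(1,0,0)
step 4 (T3 LOAD): counter=8 r=(0,8,8) succ=(0,0,0) retry=(1,0,0)
step 5 (T3 CAS): counter=9 r=(0,8,8) succ=(0,0,1) retry=(1,0,0)
step 6 (T2 CAS): counter=9 r=(0,8,8) succ=(0,0,1) retry=(1,1,0)
step 7 (T2 LOAD): counter=9 r=(0,9,8) succ=(0,0,1) retry=(1,1,0)
step 8 (T2 CAS): counter=10 r=(0,9,8) succ=(0,1,1) retry=(1,1,0)

counter=10 r=(0,9,8) succ=(0,1,1) retry=(1,1,0)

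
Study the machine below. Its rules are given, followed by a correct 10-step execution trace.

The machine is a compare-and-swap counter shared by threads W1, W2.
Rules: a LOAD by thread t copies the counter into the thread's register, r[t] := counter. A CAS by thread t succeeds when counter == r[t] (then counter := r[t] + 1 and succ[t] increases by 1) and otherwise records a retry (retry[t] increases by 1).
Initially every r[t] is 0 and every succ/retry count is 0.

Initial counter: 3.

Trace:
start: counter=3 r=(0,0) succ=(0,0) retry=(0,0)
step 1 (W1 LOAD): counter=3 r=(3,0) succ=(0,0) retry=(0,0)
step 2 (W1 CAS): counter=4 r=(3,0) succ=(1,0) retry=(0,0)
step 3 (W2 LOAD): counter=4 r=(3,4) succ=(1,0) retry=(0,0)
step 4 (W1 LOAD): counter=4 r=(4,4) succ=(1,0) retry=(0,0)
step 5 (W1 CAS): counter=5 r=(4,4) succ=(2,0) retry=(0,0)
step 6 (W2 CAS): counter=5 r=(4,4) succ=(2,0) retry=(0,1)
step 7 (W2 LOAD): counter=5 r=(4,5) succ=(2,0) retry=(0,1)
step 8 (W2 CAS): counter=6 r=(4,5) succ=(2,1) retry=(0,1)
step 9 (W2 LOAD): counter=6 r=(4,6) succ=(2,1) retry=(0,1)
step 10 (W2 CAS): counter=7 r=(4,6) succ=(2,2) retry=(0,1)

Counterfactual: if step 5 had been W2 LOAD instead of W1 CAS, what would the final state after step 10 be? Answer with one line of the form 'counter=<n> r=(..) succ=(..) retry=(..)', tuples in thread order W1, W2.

(re-executing from step 5 with the substitution; state before step 5: counter=4 r=(4,4) succ=(1,0) retry=(0,0))
step 5 (W2 LOAD): counter=4 r=(4,4) succ=(1,0) retry=(0,0)
step 6 (W2 CAS): counter=5 r=(4,4) succ=(1,1) retry=(0,0)
step 7 (W2 LOAD): counter=5 r=(4,5) succ=(1,1) retry=(0,0)
step 8 (W2 CAS): counter=6 r=(4,5) succ=(1,2) retry=(0,0)
step 9 (W2 LOAD): counter=6 r=(4,6) succ=(1,2) retry=(0,0)
step 10 (W2 CAS): counter=7 r=(4,6) succ=(1,3) retry=(0,0)

counter=7 r=(4,6) succ=(1,3) retry=(0,0)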